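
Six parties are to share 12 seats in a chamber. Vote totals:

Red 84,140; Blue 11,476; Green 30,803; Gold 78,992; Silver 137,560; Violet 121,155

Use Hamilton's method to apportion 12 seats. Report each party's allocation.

Red: 2, Blue: 0, Green: 1, Gold: 2, Silver: 4, Violet: 3

Standard divisor: 464126 ÷ 12 ≈ 38677.167.
Standard quotas: Red 2.1754, Blue 0.2967, Green 0.7964, Gold 2.0423, Silver 3.5566, Violet 3.1325.
Lower quotas: Red 2, Blue 0, Green 0, Gold 2, Silver 3, Violet 3 (sum 10, leaving 2 seats).
Remainders in descending order: Green 0.7964, Silver 0.5566, Blue 0.2967, Red 0.1754, Violet 0.1325, Gold 0.0423.
Largest remainders: Green, Silver receive the extra seats.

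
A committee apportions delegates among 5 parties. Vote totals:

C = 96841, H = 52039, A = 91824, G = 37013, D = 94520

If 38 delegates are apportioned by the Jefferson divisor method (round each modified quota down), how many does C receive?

10

Standard divisor 372237/38 ≈ 9795.711; standard quotas: C 9.886, H 5.312, A 9.374, G 3.778, D 9.649.
Rounding down gives 9, 5, 9, 3, 9 = 35 seats, so the divisor must be adjusted.
With modified divisor 9203.65: modified quotas C 10.522, H 5.654, A 9.977, G 4.022, D 10.270.
Rounding down: C 10, H 5, A 9, G 4, D 10 (total 38).
C receives 10.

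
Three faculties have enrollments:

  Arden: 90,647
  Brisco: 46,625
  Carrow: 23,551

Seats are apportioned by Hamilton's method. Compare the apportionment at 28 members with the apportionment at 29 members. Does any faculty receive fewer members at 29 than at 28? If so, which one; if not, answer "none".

At 28 seats: Arden 16, Brisco 8, Carrow 4.
At 29 seats: Arden 16, Brisco 9, Carrow 4.
No faculty's allocation decreased.

none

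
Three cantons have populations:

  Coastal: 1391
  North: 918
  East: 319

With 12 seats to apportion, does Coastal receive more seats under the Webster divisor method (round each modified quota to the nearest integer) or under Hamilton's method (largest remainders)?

Webster

Webster: Coastal 7, North 4, East 1.
Hamilton: Coastal 6, North 4, East 2.
Coastal gets 7 under Webster and 6 under Hamilton.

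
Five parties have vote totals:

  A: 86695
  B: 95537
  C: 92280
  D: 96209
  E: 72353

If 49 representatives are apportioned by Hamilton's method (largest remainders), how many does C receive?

Standard divisor: 443074 ÷ 49 ≈ 9042.327.
Standard quotas: A 9.5877, B 10.5655, C 10.2053, D 10.6399, E 8.0016.
Lower quotas: A 9, B 10, C 10, D 10, E 8 (sum 47, leaving 2 seats).
Remainders in descending order: D 0.6399, A 0.5877, B 0.5655, C 0.2053, E 0.0016.
Largest remainders: D, A receive the extra seats.
C receives 10.

10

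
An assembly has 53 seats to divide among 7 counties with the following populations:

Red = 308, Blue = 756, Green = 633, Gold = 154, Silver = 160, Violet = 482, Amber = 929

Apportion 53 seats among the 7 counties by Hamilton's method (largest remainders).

Total 3422; standard divisor 3422/53 ≈ 64.566.
Standard quotas: Red 4.770, Blue 11.709, Green 9.804, Gold 2.385, Silver 2.478, Violet 7.465, Amber 14.388.
Lower quotas: Red 4, Blue 11, Green 9, Gold 2, Silver 2, Violet 7, Amber 14 (sum 49, leaving 4 seats).
Remainders in descending order: Green 0.804, Red 0.770, Blue 0.709, Silver 0.478, Violet 0.465, Amber 0.388, Gold 0.385.
The surplus seats go to Green, Red, Blue, Silver.

Red 5, Blue 12, Green 10, Gold 2, Silver 3, Violet 7, Amber 14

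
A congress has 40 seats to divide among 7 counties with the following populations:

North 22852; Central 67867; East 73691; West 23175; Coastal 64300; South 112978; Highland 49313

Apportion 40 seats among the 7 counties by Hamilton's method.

North: 2, Central: 7, East: 7, West: 2, Coastal: 6, South: 11, Highland: 5

Total 414176; standard divisor 414176/40 ≈ 10354.4.
Standard quotas: North 2.2070, Central 6.5544, East 7.1169, West 2.2382, Coastal 6.2099, South 10.9111, Highland 4.7625.
Lower quotas: North 2, Central 6, East 7, West 2, Coastal 6, South 10, Highland 4 (sum 37, leaving 3 seats).
Remainders in descending order: South 0.9111, Highland 0.7625, Central 0.5544, West 0.2382, Coastal 0.2099, North 0.2070, East 0.1169.
Largest remainders: South, Highland, Central receive the extra seats.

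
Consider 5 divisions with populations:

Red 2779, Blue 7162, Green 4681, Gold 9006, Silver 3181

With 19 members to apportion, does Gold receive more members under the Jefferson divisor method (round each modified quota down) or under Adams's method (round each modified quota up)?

Jefferson: Red 2, Blue 5, Green 3, Gold 7, Silver 2.
Adams: Red 2, Blue 5, Green 3, Gold 6, Silver 3.
Gold gets 7 under Jefferson and 6 under Adams.

Jefferson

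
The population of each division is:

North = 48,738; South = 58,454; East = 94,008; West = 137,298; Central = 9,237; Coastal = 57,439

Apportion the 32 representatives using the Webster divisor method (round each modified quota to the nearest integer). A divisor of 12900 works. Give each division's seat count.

With modified divisor 12900: modified quotas North 3.778, South 4.531, East 7.287, West 10.643, Central 0.716, Coastal 4.453.
Rounding to the nearest integer: North 4, South 5, East 7, West 11, Central 1, Coastal 4 (total 32).

North 4, South 5, East 7, West 11, Central 1, Coastal 4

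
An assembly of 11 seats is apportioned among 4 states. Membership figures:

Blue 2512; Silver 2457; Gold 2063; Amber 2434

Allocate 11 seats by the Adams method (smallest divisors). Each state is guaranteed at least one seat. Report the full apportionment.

Blue 3, Silver 3, Gold 2, Amber 3

Standard divisor 9466/11 ≈ 860.545; standard quotas: Blue 2.919, Silver 2.855, Gold 2.397, Amber 2.828.
Rounding up gives 3, 3, 3, 3 = 12 seats, so the divisor must be adjusted.
With modified divisor 1100: modified quotas Blue 2.284, Silver 2.234, Gold 1.875, Amber 2.213.
Rounding up: Blue 3, Silver 3, Gold 2, Amber 3 (total 11).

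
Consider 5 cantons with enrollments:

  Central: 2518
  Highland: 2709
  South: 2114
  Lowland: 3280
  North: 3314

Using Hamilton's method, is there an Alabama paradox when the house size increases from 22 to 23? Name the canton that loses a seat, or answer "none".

none

At 22 seats: Central 4, Highland 4, South 4, Lowland 5, North 5.
At 23 seats: Central 4, Highland 5, South 4, Lowland 5, North 5.
No canton's allocation decreased.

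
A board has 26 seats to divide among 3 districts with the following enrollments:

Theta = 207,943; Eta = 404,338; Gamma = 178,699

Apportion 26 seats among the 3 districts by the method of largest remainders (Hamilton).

Theta 7; Eta 13; Gamma 6

Standard divisor: 790980 ÷ 26 ≈ 30422.308.
Standard quotas: Theta 6.8352, Eta 13.2908, Gamma 5.8739.
Lower quotas: Theta 6, Eta 13, Gamma 5 (sum 24, leaving 2 seats).
Remainders in descending order: Gamma 0.8739, Theta 0.8352, Eta 0.2908.
The surplus seats go to Gamma, Theta.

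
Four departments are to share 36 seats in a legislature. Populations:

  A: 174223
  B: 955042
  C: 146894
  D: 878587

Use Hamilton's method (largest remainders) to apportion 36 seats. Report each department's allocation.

A: 3, B: 16, C: 2, D: 15

Standard divisor: 2154746 ÷ 36 ≈ 59854.056.
Standard quotas: A 2.9108, B 15.9562, C 2.4542, D 14.6788.
Lower quotas: A 2, B 15, C 2, D 14 (sum 33, leaving 3 seats).
Remainders in descending order: B 0.9562, A 0.9108, D 0.6788, C 0.4542.
The surplus seats go to B, A, D.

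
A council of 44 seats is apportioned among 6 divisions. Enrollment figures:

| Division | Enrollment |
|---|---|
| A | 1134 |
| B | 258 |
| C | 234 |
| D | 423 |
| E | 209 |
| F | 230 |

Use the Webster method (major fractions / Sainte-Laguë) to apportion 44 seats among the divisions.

Standard divisor 2488/44 ≈ 56.545; standard quotas: A 20.055, B 4.563, C 4.138, D 7.481, E 3.696, F 4.068.
Rounding to the nearest integer gives A 20, B 5, C 4, D 7, E 4, F 4 — total 44, matching the house size, so no adjustment is needed.

A 20, B 5, C 4, D 7, E 4, F 4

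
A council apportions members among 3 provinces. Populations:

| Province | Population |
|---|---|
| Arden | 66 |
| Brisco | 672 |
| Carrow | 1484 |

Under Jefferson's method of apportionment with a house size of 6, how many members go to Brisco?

Standard divisor 2222/6 ≈ 370.333; standard quotas: Arden 0.178, Brisco 1.815, Carrow 4.007.
Rounding down gives 0, 1, 4 = 5 seats, so the divisor must be adjusted.
With modified divisor 300: modified quotas Arden 0.220, Brisco 2.240, Carrow 4.947.
Rounding down: Arden 0, Brisco 2, Carrow 4 (total 6).
Brisco receives 2.

2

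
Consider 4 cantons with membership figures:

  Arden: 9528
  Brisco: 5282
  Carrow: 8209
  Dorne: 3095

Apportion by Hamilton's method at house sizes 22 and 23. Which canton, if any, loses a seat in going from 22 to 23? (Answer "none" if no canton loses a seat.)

At 22 seats: Arden 8, Brisco 4, Carrow 7, Dorne 3.
At 23 seats: Arden 8, Brisco 5, Carrow 7, Dorne 3.
No canton's allocation decreased.

none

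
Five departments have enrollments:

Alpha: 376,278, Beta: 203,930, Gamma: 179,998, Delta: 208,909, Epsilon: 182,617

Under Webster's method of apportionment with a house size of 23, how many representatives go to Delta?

4

Standard divisor 1151732/23 ≈ 50075.304; standard quotas: Alpha 7.514, Beta 4.072, Gamma 3.595, Delta 4.172, Epsilon 3.647.
Rounding to the nearest integer gives 8, 4, 4, 4, 4 = 24 seats, so the divisor must be adjusted.
With modified divisor 50800: modified quotas Alpha 7.407, Beta 4.014, Gamma 3.543, Delta 4.112, Epsilon 3.595.
Rounding to the nearest integer: Alpha 7, Beta 4, Gamma 4, Delta 4, Epsilon 4 (total 23).
Delta receives 4.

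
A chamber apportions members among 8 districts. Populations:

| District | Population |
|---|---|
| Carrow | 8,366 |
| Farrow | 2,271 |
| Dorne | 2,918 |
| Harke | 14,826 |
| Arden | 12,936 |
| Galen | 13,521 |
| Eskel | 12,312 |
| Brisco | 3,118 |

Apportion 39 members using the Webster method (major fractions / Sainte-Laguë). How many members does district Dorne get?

2

Standard divisor 70268/39 ≈ 1801.744; standard quotas: Carrow 4.643, Farrow 1.260, Dorne 1.620, Harke 8.229, Arden 7.180, Galen 7.504, Eskel 6.833, Brisco 1.731.
Rounding to the nearest integer gives 5, 1, 2, 8, 7, 8, 7, 2 = 40 seats, so the divisor must be adjusted.
With modified divisor 1830: modified quotas Carrow 4.572, Farrow 1.241, Dorne 1.595, Harke 8.102, Arden 7.069, Galen 7.389, Eskel 6.728, Brisco 1.704.
Rounding to the nearest integer: Carrow 5, Farrow 1, Dorne 2, Harke 8, Arden 7, Galen 7, Eskel 7, Brisco 2 (total 39).
Dorne receives 2.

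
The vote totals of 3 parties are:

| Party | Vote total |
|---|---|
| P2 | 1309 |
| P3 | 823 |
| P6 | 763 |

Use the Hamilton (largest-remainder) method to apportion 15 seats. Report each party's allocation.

Standard divisor: 2895 ÷ 15 = 193.
Standard quotas: P2 6.782, P3 4.264, P6 3.953.
Lower quotas: P2 6, P3 4, P6 3 (sum 13, leaving 2 seats).
Remainders in descending order: P6 0.953, P2 0.782, P3 0.264.
Largest remainders: P6, P2 receive the extra seats.

P2: 7, P3: 4, P6: 4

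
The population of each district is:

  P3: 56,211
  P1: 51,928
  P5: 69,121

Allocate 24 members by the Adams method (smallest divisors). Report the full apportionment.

P3 8; P1 7; P5 9

Standard divisor 177260/24 ≈ 7385.833; standard quotas: P3 7.611, P1 7.031, P5 9.359.
Rounding up gives 8, 8, 10 = 26 seats, so the divisor must be adjusted.
With modified divisor 7900: modified quotas P3 7.115, P1 6.573, P5 8.749.
Rounding up: P3 8, P1 7, P5 9 (total 24).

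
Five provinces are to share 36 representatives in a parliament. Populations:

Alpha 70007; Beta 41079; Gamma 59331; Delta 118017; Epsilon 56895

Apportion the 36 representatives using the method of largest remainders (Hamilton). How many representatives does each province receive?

Alpha 7; Beta 4; Gamma 6; Delta 13; Epsilon 6

Standard divisor: 345329 ÷ 36 ≈ 9592.472.
Standard quotas: Alpha 7.2981, Beta 4.2824, Gamma 6.1852, Delta 12.3031, Epsilon 5.9312.
Lower quotas: Alpha 7, Beta 4, Gamma 6, Delta 12, Epsilon 5 (sum 34, leaving 2 seats).
Remainders in descending order: Epsilon 0.9312, Delta 0.3031, Alpha 0.2981, Beta 0.2824, Gamma 0.1852.
The surplus seats go to Epsilon, Delta.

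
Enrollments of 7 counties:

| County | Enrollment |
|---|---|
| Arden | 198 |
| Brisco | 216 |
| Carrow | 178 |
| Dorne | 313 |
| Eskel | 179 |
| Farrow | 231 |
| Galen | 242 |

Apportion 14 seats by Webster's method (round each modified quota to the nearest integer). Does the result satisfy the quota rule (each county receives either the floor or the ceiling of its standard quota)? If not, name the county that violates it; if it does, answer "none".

Standard quotas: Arden 1.780, Brisco 1.942, Carrow 1.601, Dorne 2.814, Eskel 1.610, Farrow 2.077, Galen 2.176.
Webster allocation: Arden 2, Brisco 2, Carrow 1, Dorne 3, Eskel 2, Farrow 2, Galen 2.
Every allocation lies between the lower and upper quota.

none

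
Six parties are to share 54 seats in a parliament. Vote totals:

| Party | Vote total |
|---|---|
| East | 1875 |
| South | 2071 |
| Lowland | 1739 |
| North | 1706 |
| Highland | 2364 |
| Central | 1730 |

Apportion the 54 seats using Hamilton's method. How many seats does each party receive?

Standard divisor: 11485 ÷ 54 ≈ 212.685.
Standard quotas: East 8.816, South 9.737, Lowland 8.176, North 8.021, Highland 11.115, Central 8.134.
Lower quotas: East 8, South 9, Lowland 8, North 8, Highland 11, Central 8 (sum 52, leaving 2 seats).
Remainders in descending order: East 0.816, South 0.737, Lowland 0.176, Central 0.134, Highland 0.115, North 0.021.
The surplus seats go to East, South.

East 9; South 10; Lowland 8; North 8; Highland 11; Central 8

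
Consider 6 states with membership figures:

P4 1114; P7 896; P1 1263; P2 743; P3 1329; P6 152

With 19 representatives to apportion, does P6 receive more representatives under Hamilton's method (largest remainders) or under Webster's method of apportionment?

Webster

Hamilton: P4 4, P7 3, P1 4, P2 3, P3 5, P6 0.
Webster: P4 4, P7 3, P1 4, P2 3, P3 4, P6 1.
P6 gets 0 under Hamilton and 1 under Webster.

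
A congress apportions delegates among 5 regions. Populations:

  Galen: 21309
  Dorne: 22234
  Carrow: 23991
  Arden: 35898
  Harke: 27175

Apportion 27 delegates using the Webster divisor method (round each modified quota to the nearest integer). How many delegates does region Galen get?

Standard divisor 130607/27 ≈ 4837.296; standard quotas: Galen 4.405, Dorne 4.596, Carrow 4.960, Arden 7.421, Harke 5.618.
Rounding to the nearest integer gives Galen 4, Dorne 5, Carrow 5, Arden 7, Harke 6 — total 27, matching the house size, so no adjustment is needed.
Galen receives 4.

4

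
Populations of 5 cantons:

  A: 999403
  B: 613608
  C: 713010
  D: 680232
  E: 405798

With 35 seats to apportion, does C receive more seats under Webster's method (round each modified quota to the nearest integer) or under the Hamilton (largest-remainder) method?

Webster: A 11, B 6, C 7, D 7, E 4.
Hamilton: A 10, B 6, C 8, D 7, E 4.
C gets 7 under Webster and 8 under Hamilton.

Hamilton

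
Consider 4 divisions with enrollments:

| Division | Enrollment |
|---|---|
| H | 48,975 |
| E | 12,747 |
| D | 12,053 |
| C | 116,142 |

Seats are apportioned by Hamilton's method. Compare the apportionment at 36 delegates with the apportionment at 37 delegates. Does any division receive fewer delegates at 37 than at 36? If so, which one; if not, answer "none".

E

At 36 seats: H 9, E 3, D 2, C 22.
At 37 seats: H 10, E 2, D 2, C 23.
E drops from 3 to 2.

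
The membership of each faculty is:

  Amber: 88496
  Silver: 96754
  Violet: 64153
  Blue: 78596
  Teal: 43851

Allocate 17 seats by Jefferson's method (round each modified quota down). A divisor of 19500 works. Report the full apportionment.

With modified divisor 19500: modified quotas Amber 4.538, Silver 4.962, Violet 3.290, Blue 4.031, Teal 2.249.
Rounding down: Amber 4, Silver 4, Violet 3, Blue 4, Teal 2 (total 17).

Amber 4, Silver 4, Violet 3, Blue 4, Teal 2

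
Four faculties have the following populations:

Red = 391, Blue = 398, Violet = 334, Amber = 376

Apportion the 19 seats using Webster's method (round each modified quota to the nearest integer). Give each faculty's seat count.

Standard divisor 1499/19 ≈ 78.895; standard quotas: Red 4.956, Blue 5.045, Violet 4.233, Amber 4.766.
Rounding to the nearest integer gives Red 5, Blue 5, Violet 4, Amber 5 — total 19, matching the house size, so no adjustment is needed.

Red: 5, Blue: 5, Violet: 4, Amber: 5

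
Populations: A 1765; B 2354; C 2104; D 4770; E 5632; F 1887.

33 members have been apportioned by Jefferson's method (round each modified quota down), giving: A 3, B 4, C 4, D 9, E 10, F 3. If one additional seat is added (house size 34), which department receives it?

E

Priority for the next seat is population ÷ (current seats + 1).
Priorities: A 441.250, B 470.800, C 420.800, D 477.000, E 512.000, F 471.750.
Highest priority: E.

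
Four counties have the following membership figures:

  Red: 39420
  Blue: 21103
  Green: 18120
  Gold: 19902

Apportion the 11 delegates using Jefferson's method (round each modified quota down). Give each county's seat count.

Red=5; Blue=2; Green=2; Gold=2

Standard divisor 98545/11 ≈ 8958.636; standard quotas: Red 4.400, Blue 2.356, Green 2.023, Gold 2.222.
Rounding down gives 4, 2, 2, 2 = 10 seats, so the divisor must be adjusted.
With modified divisor 7500: modified quotas Red 5.256, Blue 2.814, Green 2.416, Gold 2.654.
Rounding down: Red 5, Blue 2, Green 2, Gold 2 (total 11).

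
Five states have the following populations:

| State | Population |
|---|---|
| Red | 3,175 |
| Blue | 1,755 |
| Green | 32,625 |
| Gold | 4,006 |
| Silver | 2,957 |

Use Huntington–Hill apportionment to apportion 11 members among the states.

With divisor 4697: modified quotas Red 0.676, Blue 0.374, Green 6.946, Gold 0.853, Silver 0.630.
Geometric-mean thresholds: Red (min 1), Blue (min 1), Green √(6·7)=6.481, Gold (min 1), Silver (min 1).
Each quota rounded against its threshold gives Red 1, Blue 1, Green 7, Gold 1, Silver 1 (total 11).

Red 1; Blue 1; Green 7; Gold 1; Silver 1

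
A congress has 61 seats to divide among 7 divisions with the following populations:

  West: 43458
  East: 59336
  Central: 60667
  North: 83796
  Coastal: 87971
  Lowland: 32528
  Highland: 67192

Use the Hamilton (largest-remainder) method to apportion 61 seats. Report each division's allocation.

West 6, East 8, Central 9, North 12, Coastal 12, Lowland 5, Highland 9

Standard divisor: 434948 ÷ 61 ≈ 7130.295.
Standard quotas: West 6.0948, East 8.3217, Central 8.5083, North 11.7521, Coastal 12.3376, Lowland 4.5619, Highland 9.4235.
Lower quotas: West 6, East 8, Central 8, North 11, Coastal 12, Lowland 4, Highland 9 (sum 58, leaving 3 seats).
Remainders in descending order: North 0.7521, Lowland 0.5619, Central 0.5083, Highland 0.4235, Coastal 0.3376, East 0.3217, West 0.0948.
Largest remainders: North, Lowland, Central receive the extra seats.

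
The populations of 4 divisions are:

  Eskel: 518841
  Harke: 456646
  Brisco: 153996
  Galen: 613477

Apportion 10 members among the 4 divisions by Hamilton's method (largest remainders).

Eskel=3, Harke=3, Brisco=1, Galen=3

The standard divisor is 1742960/10 = 174296.
Standard quotas: Eskel 2.9768, Harke 2.6199, Brisco 0.8835, Galen 3.5197.
Lower quotas: Eskel 2, Harke 2, Brisco 0, Galen 3 (sum 7, leaving 3 seats).
Remainders in descending order: Eskel 0.9768, Brisco 0.8835, Harke 0.6199, Galen 0.5197.
The surplus seats go to Eskel, Brisco, Harke.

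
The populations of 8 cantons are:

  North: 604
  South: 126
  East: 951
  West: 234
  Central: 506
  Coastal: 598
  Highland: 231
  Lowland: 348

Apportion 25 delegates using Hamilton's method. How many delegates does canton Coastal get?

4

Total 3598; standard divisor 3598/25 ≈ 143.92.
Standard quotas: North 4.197, South 0.875, East 6.608, West 1.626, Central 3.516, Coastal 4.155, Highland 1.605, Lowland 2.418.
Lower quotas: North 4, South 0, East 6, West 1, Central 3, Coastal 4, Highland 1, Lowland 2 (sum 21, leaving 4 seats).
Remainders in descending order: South 0.875, West 0.626, East 0.608, Highland 0.605, Central 0.516, Lowland 0.418, North 0.197, Coastal 0.155.
The surplus seats go to South, West, East, Highland.
Coastal receives 4.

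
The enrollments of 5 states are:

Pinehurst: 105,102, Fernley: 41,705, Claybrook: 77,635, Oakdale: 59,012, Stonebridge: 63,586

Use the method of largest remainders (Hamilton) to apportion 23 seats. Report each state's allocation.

Total 347040; standard divisor 347040/23 ≈ 15088.696.
Standard quotas: Pinehurst 6.9656, Fernley 2.7640, Claybrook 5.1452, Oakdale 3.9110, Stonebridge 4.2141.
Lower quotas: Pinehurst 6, Fernley 2, Claybrook 5, Oakdale 3, Stonebridge 4 (sum 20, leaving 3 seats).
Remainders in descending order: Pinehurst 0.9656, Oakdale 0.9110, Fernley 0.7640, Stonebridge 0.2141, Claybrook 0.1452.
The surplus seats go to Pinehurst, Oakdale, Fernley.

Pinehurst 7, Fernley 3, Claybrook 5, Oakdale 4, Stonebridge 4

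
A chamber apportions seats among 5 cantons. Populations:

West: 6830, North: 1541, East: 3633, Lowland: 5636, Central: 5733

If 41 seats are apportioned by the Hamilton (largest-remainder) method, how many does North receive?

3

Total 23373; standard divisor 23373/41 ≈ 570.073.
Standard quotas: West 11.9809, North 2.7032, East 6.3729, Lowland 9.8865, Central 10.0566.
Lower quotas: West 11, North 2, East 6, Lowland 9, Central 10 (sum 38, leaving 3 seats).
Remainders in descending order: West 0.9809, Lowland 0.8865, North 0.7032, East 0.3729, Central 0.0566.
Largest remainders: West, Lowland, North receive the extra seats.
North receives 3.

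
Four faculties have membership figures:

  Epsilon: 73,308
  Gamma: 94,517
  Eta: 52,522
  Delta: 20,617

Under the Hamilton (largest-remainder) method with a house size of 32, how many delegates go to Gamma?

12

Standard divisor: 240964 ÷ 32 ≈ 7530.125.
Standard quotas: Epsilon 9.7353, Gamma 12.5519, Eta 6.9749, Delta 2.7379.
Lower quotas: Epsilon 9, Gamma 12, Eta 6, Delta 2 (sum 29, leaving 3 seats).
Remainders in descending order: Eta 0.9749, Delta 0.7379, Epsilon 0.7353, Gamma 0.5519.
Largest remainders: Eta, Delta, Epsilon receive the extra seats.
Gamma receives 12.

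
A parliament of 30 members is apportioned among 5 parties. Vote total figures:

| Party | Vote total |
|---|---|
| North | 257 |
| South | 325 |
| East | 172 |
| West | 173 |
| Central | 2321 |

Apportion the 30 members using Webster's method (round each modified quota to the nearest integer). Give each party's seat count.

Standard divisor 3248/30 ≈ 108.267; standard quotas: North 2.374, South 3.002, East 1.589, West 1.598, Central 21.438.
Rounding to the nearest integer gives North 2, South 3, East 2, West 2, Central 21 — total 30, matching the house size, so no adjustment is needed.

North=2, South=3, East=2, West=2, Central=21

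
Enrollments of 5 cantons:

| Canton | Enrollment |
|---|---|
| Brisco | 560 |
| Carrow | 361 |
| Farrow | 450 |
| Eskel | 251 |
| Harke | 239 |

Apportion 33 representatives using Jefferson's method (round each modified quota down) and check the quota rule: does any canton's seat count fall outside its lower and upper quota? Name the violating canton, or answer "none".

none

Standard quotas: Brisco 9.930, Carrow 6.401, Farrow 7.980, Eskel 4.451, Harke 4.238.
Jefferson allocation: Brisco 10, Carrow 7, Farrow 8, Eskel 4, Harke 4.
Every allocation lies between the lower and upper quota.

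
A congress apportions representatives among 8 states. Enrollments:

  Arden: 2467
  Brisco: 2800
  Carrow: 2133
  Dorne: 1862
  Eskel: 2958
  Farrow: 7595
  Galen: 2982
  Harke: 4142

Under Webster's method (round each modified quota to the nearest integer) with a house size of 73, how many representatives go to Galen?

Standard divisor 26939/73 ≈ 369.027; standard quotas: Arden 6.685, Brisco 7.588, Carrow 5.780, Dorne 5.046, Eskel 8.016, Farrow 20.581, Galen 8.081, Harke 11.224.
Rounding to the nearest integer gives 7, 8, 6, 5, 8, 21, 8, 11 = 74 seats, so the divisor must be adjusted.
With modified divisor 372: modified quotas Arden 6.632, Brisco 7.527, Carrow 5.734, Dorne 5.005, Eskel 7.952, Farrow 20.417, Galen 8.016, Harke 11.134.
Rounding to the nearest integer: Arden 7, Brisco 8, Carrow 6, Dorne 5, Eskel 8, Farrow 20, Galen 8, Harke 11 (total 73).
Galen receives 8.

8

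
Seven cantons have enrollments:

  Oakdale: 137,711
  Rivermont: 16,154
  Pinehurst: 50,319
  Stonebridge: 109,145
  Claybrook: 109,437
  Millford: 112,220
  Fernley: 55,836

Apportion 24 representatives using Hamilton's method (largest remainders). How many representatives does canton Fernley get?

2

Total 590822; standard divisor 590822/24 ≈ 24617.583.
Standard quotas: Oakdale 5.5940, Rivermont 0.6562, Pinehurst 2.0440, Stonebridge 4.4336, Claybrook 4.4455, Millford 4.5585, Fernley 2.2681.
Lower quotas: Oakdale 5, Rivermont 0, Pinehurst 2, Stonebridge 4, Claybrook 4, Millford 4, Fernley 2 (sum 21, leaving 3 seats).
Remainders in descending order: Rivermont 0.6562, Oakdale 0.5940, Millford 0.5585, Claybrook 0.4455, Stonebridge 0.4336, Fernley 0.2681, Pinehurst 0.0440.
The surplus seats go to Rivermont, Oakdale, Millford.
Fernley receives 2.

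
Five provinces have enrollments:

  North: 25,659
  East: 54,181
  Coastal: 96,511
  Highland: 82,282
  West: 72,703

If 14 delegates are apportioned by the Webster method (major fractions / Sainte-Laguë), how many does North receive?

Standard divisor 331336/14 ≈ 23666.857; standard quotas: North 1.084, East 2.289, Coastal 4.078, Highland 3.477, West 3.072.
Rounding to the nearest integer gives 1, 2, 4, 3, 3 = 13 seats, so the divisor must be adjusted.
With modified divisor 22600: modified quotas North 1.135, East 2.397, Coastal 4.270, Highland 3.641, West 3.217.
Rounding to the nearest integer: North 1, East 2, Coastal 4, Highland 4, West 3 (total 14).
North receives 1.

1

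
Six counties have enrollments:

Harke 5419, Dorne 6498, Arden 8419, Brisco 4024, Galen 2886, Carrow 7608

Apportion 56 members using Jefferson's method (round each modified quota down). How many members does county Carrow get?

12

Standard divisor 34854/56 ≈ 622.393; standard quotas: Harke 8.707, Dorne 10.440, Arden 13.527, Brisco 6.465, Galen 4.637, Carrow 12.224.
Rounding down gives 8, 10, 13, 6, 4, 12 = 53 seats, so the divisor must be adjusted.
With modified divisor 588: modified quotas Harke 9.216, Dorne 11.051, Arden 14.318, Brisco 6.844, Galen 4.908, Carrow 12.939.
Rounding down: Harke 9, Dorne 11, Arden 14, Brisco 6, Galen 4, Carrow 12 (total 56).
Carrow receives 12.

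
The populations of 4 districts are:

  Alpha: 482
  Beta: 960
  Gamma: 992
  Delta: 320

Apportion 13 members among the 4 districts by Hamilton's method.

Alpha: 2; Beta: 5; Gamma: 5; Delta: 1

The standard divisor is 2754/13 ≈ 211.846.
Standard quotas: Alpha 2.275, Beta 4.532, Gamma 4.683, Delta 1.511.
Lower quotas: Alpha 2, Beta 4, Gamma 4, Delta 1 (sum 11, leaving 2 seats).
Remainders in descending order: Gamma 0.683, Beta 0.532, Delta 0.511, Alpha 0.275.
Largest remainders: Gamma, Beta receive the extra seats.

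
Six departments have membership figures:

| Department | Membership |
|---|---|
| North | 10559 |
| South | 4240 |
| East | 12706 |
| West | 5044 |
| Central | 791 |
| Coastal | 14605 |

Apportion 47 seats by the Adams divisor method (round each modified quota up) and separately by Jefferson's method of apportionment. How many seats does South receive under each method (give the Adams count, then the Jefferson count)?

Adams: North 10, South 5, East 12, West 5, Central 1, Coastal 14.
Jefferson: North 10, South 4, East 13, West 5, Central 0, Coastal 15.
South gets 5 under Adams and 4 under Jefferson.

5 and 4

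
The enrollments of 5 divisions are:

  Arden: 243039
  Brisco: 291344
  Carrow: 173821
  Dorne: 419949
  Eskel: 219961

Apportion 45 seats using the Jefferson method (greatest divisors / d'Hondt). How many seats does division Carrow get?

Standard divisor 1348114/45 ≈ 29958.089; standard quotas: Arden 8.113, Brisco 9.725, Carrow 5.802, Dorne 14.018, Eskel 7.342.
Rounding down gives 8, 9, 5, 14, 7 = 43 seats, so the divisor must be adjusted.
With modified divisor 28500: modified quotas Arden 8.528, Brisco 10.223, Carrow 6.099, Dorne 14.735, Eskel 7.718.
Rounding down: Arden 8, Brisco 10, Carrow 6, Dorne 14, Eskel 7 (total 45).
Carrow receives 6.

6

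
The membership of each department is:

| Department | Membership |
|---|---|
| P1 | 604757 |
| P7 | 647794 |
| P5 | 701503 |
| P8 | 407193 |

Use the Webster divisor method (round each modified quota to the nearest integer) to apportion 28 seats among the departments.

Standard divisor 2361247/28 ≈ 84330.25; standard quotas: P1 7.171, P7 7.682, P5 8.319, P8 4.829.
Rounding to the nearest integer gives P1 7, P7 8, P5 8, P8 5 — total 28, matching the house size, so no adjustment is needed.

P1: 7; P7: 8; P5: 8; P8: 5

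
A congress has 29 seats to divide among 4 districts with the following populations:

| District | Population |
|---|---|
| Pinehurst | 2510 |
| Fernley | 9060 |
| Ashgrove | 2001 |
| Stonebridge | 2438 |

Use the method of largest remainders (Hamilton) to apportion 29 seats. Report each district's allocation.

Total 16009; standard divisor 16009/29 ≈ 552.034.
Standard quotas: Pinehurst 4.5468, Fernley 16.4120, Ashgrove 3.6248, Stonebridge 4.4164.
Lower quotas: Pinehurst 4, Fernley 16, Ashgrove 3, Stonebridge 4 (sum 27, leaving 2 seats).
Remainders in descending order: Ashgrove 0.6248, Pinehurst 0.5468, Stonebridge 0.4164, Fernley 0.4120.
The surplus seats go to Ashgrove, Pinehurst.

Pinehurst: 5, Fernley: 16, Ashgrove: 4, Stonebridge: 4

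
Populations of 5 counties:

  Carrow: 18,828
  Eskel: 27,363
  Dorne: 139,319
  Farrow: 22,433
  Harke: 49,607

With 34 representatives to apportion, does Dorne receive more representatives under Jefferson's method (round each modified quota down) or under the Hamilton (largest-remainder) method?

Jefferson: Carrow 2, Eskel 3, Dorne 19, Farrow 3, Harke 7.
Hamilton: Carrow 2, Eskel 4, Dorne 18, Farrow 3, Harke 7.
Dorne gets 19 under Jefferson and 18 under Hamilton.

Jefferson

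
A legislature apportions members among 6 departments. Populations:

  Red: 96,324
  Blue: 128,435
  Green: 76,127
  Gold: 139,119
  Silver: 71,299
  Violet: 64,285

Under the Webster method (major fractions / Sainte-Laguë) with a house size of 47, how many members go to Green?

Standard divisor 575589/47 ≈ 12246.574; standard quotas: Red 7.865, Blue 10.487, Green 6.216, Gold 11.360, Silver 5.822, Violet 5.249.
Rounding to the nearest integer gives 8, 10, 6, 11, 6, 5 = 46 seats, so the divisor must be adjusted.
With modified divisor 12200: modified quotas Red 7.895, Blue 10.527, Green 6.240, Gold 11.403, Silver 5.844, Violet 5.269.
Rounding to the nearest integer: Red 8, Blue 11, Green 6, Gold 11, Silver 6, Violet 5 (total 47).
Green receives 6.

6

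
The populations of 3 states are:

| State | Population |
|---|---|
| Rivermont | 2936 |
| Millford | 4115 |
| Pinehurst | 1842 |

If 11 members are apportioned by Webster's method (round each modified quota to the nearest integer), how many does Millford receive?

Standard divisor 8893/11 ≈ 808.455; standard quotas: Rivermont 3.632, Millford 5.090, Pinehurst 2.278.
Rounding to the nearest integer gives Rivermont 4, Millford 5, Pinehurst 2 — total 11, matching the house size, so no adjustment is needed.
Millford receives 5.

5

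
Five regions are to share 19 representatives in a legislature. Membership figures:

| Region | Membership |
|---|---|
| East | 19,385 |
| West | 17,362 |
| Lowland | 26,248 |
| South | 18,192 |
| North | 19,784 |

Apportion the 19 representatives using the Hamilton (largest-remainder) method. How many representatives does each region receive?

East=4; West=3; Lowland=5; South=3; North=4

Standard divisor: 100971 ÷ 19 ≈ 5314.263.
Standard quotas: East 3.6477, West 3.2671, Lowland 4.9392, South 3.4232, North 3.7228.
Lower quotas: East 3, West 3, Lowland 4, South 3, North 3 (sum 16, leaving 3 seats).
Remainders in descending order: Lowland 0.9392, North 0.7228, East 0.6477, South 0.4232, West 0.2671.
Largest remainders: Lowland, North, East receive the extra seats.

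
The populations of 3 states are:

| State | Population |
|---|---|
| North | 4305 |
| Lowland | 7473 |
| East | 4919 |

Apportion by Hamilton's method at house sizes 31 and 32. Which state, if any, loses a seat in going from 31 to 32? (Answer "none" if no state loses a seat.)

none

At 31 seats: North 8, Lowland 14, East 9.
At 32 seats: North 8, Lowland 14, East 10.
No state's allocation decreased.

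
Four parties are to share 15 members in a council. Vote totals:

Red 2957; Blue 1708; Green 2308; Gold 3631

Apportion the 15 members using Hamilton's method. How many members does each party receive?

Red 4; Blue 3; Green 3; Gold 5

Standard divisor: 10604 ÷ 15 ≈ 706.933.
Standard quotas: Red 4.183, Blue 2.416, Green 3.265, Gold 5.136.
Lower quotas: Red 4, Blue 2, Green 3, Gold 5 (sum 14, leaving 1 seat).
Remainders in descending order: Blue 0.416, Green 0.265, Red 0.183, Gold 0.136.
Largest remainder: Blue receives the extra seat.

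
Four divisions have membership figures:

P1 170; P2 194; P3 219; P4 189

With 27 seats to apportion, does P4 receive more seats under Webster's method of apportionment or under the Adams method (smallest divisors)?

Adams

Webster: P1 6, P2 7, P3 8, P4 6.
Adams: P1 6, P2 7, P3 7, P4 7.
P4 gets 6 under Webster and 7 under Adams.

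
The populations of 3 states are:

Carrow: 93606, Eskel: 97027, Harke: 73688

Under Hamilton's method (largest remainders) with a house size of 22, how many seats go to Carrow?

Total 264321; standard divisor 264321/22 ≈ 12014.591.
Standard quotas: Carrow 7.7910, Eskel 8.0758, Harke 6.1332.
Lower quotas: Carrow 7, Eskel 8, Harke 6 (sum 21, leaving 1 seat).
Remainders in descending order: Carrow 0.7910, Harke 0.1332, Eskel 0.0758.
Largest remainder: Carrow receives the extra seat.
Carrow receives 8.

8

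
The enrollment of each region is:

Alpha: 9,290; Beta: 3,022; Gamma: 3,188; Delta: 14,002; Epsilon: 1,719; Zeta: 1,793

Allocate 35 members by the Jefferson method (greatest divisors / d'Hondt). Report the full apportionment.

Alpha: 10, Beta: 3, Gamma: 3, Delta: 16, Epsilon: 1, Zeta: 2

Standard divisor 33014/35 ≈ 943.257; standard quotas: Alpha 9.849, Beta 3.204, Gamma 3.380, Delta 14.844, Epsilon 1.822, Zeta 1.901.
Rounding down gives 9, 3, 3, 14, 1, 1 = 31 seats, so the divisor must be adjusted.
With modified divisor 870: modified quotas Alpha 10.678, Beta 3.474, Gamma 3.664, Delta 16.094, Epsilon 1.976, Zeta 2.061.
Rounding down: Alpha 10, Beta 3, Gamma 3, Delta 16, Epsilon 1, Zeta 2 (total 35).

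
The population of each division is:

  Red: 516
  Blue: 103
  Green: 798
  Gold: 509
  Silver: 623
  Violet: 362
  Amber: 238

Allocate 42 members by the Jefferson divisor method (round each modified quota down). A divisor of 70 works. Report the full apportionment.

With modified divisor 70: modified quotas Red 7.371, Blue 1.471, Green 11.400, Gold 7.271, Silver 8.900, Violet 5.171, Amber 3.400.
Rounding down: Red 7, Blue 1, Green 11, Gold 7, Silver 8, Violet 5, Amber 3 (total 42).

Red=7, Blue=1, Green=11, Gold=7, Silver=8, Violet=5, Amber=3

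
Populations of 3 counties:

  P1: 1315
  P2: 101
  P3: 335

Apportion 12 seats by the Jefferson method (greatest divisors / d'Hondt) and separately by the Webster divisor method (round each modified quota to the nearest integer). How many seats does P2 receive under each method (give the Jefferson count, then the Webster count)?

Jefferson: P1 10, P2 0, P3 2.
Webster: P1 9, P2 1, P3 2.
P2 gets 0 under Jefferson and 1 under Webster.

0 and 1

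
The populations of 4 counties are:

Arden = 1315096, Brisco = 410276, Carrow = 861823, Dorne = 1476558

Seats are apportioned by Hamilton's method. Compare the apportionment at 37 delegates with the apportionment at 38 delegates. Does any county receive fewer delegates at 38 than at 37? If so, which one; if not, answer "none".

At 37 seats: Arden 12, Brisco 4, Carrow 8, Dorne 13.
At 38 seats: Arden 12, Brisco 4, Carrow 8, Dorne 14.
No county's allocation decreased.

none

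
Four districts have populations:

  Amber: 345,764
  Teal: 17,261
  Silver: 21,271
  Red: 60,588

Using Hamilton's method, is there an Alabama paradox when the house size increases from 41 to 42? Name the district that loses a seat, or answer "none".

At 41 seats: Amber 32, Teal 2, Silver 2, Red 5.
At 42 seats: Amber 33, Teal 1, Silver 2, Red 6.
Teal drops from 2 to 1.

Teal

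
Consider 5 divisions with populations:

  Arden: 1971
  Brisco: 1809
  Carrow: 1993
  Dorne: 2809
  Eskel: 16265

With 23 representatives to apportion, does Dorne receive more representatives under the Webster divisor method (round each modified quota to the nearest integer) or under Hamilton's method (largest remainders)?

Webster: Arden 2, Brisco 2, Carrow 2, Dorne 3, Eskel 14.
Hamilton: Arden 2, Brisco 2, Carrow 2, Dorne 2, Eskel 15.
Dorne gets 3 under Webster and 2 under Hamilton.

Webster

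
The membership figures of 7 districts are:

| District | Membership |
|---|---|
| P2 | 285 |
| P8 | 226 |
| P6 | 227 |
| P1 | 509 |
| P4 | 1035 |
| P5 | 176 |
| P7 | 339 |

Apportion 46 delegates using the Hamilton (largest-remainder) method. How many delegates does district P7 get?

5

Total 2797; standard divisor 2797/46 ≈ 60.804.
Standard quotas: P2 4.687, P8 3.717, P6 3.733, P1 8.371, P4 17.022, P5 2.895, P7 5.575.
Lower quotas: P2 4, P8 3, P6 3, P1 8, P4 17, P5 2, P7 5 (sum 42, leaving 4 seats).
Remainders in descending order: P5 0.895, P6 0.733, P8 0.717, P2 0.687, P7 0.575, P1 0.371, P4 0.022.
Largest remainders: P5, P6, P8, P2 receive the extra seats.
P7 receives 5.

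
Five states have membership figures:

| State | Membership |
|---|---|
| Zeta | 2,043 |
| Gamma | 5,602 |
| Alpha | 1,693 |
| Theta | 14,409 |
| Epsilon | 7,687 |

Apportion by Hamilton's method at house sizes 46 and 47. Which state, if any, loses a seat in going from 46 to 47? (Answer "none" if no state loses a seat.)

At 46 seats: Zeta 3, Gamma 8, Alpha 3, Theta 21, Epsilon 11.
At 47 seats: Zeta 3, Gamma 8, Alpha 3, Theta 22, Epsilon 11.
No state's allocation decreased.

none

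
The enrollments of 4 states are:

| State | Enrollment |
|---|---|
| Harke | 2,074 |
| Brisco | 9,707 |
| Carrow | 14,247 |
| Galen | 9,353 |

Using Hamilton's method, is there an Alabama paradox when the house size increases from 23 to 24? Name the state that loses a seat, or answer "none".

Harke

At 23 seats: Harke 2, Brisco 6, Carrow 9, Galen 6.
At 24 seats: Harke 1, Brisco 7, Carrow 10, Galen 6.
Harke drops from 2 to 1.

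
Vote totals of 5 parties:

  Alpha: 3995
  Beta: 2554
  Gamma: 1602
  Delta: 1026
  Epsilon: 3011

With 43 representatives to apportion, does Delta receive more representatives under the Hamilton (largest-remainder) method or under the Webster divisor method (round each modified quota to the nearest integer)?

Hamilton: Alpha 14, Beta 9, Gamma 6, Delta 3, Epsilon 11.
Webster: Alpha 14, Beta 9, Gamma 6, Delta 4, Epsilon 10.
Delta gets 3 under Hamilton and 4 under Webster.

Webster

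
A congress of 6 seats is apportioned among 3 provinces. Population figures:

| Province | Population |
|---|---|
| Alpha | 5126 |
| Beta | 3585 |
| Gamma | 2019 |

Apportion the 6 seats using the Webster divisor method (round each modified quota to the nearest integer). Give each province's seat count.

Standard divisor 10730/6 ≈ 1788.333; standard quotas: Alpha 2.866, Beta 2.005, Gamma 1.129.
Rounding to the nearest integer gives Alpha 3, Beta 2, Gamma 1 — total 6, matching the house size, so no adjustment is needed.

Alpha=3, Beta=2, Gamma=1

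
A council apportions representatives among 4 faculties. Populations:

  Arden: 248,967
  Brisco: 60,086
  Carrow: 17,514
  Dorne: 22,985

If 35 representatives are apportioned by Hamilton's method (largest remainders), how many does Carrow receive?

2

The standard divisor is 349552/35 ≈ 9987.2.
Standard quotas: Arden 24.9286, Brisco 6.0163, Carrow 1.7536, Dorne 2.3014.
Lower quotas: Arden 24, Brisco 6, Carrow 1, Dorne 2 (sum 33, leaving 2 seats).
Remainders in descending order: Arden 0.9286, Carrow 0.7536, Dorne 0.3014, Brisco 0.0163.
The surplus seats go to Arden, Carrow.
Carrow receives 2.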